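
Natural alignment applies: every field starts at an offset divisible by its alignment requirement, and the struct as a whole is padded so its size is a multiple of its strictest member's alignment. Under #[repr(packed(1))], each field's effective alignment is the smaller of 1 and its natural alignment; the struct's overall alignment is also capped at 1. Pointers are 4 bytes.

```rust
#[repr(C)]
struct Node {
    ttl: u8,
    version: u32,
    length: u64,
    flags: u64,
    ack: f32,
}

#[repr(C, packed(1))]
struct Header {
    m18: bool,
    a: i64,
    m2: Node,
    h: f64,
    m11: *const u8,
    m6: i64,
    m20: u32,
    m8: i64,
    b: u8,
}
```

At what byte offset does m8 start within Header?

Node: @0: ttl [1B, align 1] → 1; +3 pad (align 4); @4: version [4B, align 4] → 8; @8: length [8B, align 8] → 16; @16: flags [8B, align 8] → 24; @24: ack [4B, align 4] → 28; +4 tail pad (align 8); size 32, align 8
@0: m18 [1B, align 1] → 1
@1: a [8B, align 1] → 9
@9: m2 [32B, align 1] → 41
@41: h [8B, align 1] → 49
@49: m11 [4B, align 1] → 53
@53: m6 [8B, align 1] → 61
@61: m20 [4B, align 1] → 65
@65: m8 [8B, align 1] → 73

65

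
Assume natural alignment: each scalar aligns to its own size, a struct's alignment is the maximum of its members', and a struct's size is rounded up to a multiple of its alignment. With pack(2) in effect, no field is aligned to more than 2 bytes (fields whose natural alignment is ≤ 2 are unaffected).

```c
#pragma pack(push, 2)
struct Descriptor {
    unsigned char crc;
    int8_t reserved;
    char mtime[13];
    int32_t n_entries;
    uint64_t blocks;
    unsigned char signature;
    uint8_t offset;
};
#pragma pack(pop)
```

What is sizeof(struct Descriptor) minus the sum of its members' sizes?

1

0..1  crc  (1B, 1-aligned)
1..2  reserved  (1B, 1-aligned)
2..15  mtime  (13B, 1-aligned)
15..16  -- padding (1B)
16..20  n_entries  (4B, 2-aligned)
20..28  blocks  (8B, 2-aligned)
28..29  signature  (1B, 1-aligned)
29..30  offset  (1B, 1-aligned)
sizeof = 30, alignof = 2
data bytes 29, size 30 → padding 1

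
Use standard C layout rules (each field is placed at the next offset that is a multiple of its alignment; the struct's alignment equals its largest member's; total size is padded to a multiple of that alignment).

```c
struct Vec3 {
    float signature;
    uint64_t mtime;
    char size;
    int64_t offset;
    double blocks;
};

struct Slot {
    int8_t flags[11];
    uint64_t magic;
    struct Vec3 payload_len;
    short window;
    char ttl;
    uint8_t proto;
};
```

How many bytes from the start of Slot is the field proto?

Vec3: @0: signature [4B, align 4] → 4; +4 pad (align 8); @8: mtime [8B, align 8] → 16; @16: size [1B, align 1] → 17; +7 pad (align 8); @24: offset [8B, align 8] → 32; @32: blocks [8B, align 8] → 40; size 40, align 8
@0: flags [11B, align 1] → 11
+5 pad (align 8)
@16: magic [8B, align 8] → 24
@24: payload_len [40B, align 8] → 64
@64: window [2B, align 2] → 66
@66: ttl [1B, align 1] → 67
@67: proto [1B, align 1] → 68

67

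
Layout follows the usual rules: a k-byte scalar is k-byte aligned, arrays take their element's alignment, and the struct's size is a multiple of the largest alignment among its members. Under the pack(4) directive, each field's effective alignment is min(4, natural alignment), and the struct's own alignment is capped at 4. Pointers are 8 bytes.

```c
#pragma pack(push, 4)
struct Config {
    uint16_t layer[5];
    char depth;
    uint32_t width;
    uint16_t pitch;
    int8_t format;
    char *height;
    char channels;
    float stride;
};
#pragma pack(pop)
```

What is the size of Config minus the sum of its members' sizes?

0..10  layer  (10B, 2-aligned)
10..11  depth  (1B, 1-aligned)
11..12  -- padding (1B)
12..16  width  (4B, 4-aligned)
16..18  pitch  (2B, 2-aligned)
18..19  format  (1B, 1-aligned)
19..20  -- padding (1B)
20..28  height  (8B, 4-aligned)
28..29  channels  (1B, 1-aligned)
29..32  -- padding (3B)
32..36  stride  (4B, 4-aligned)
sizeof = 36, alignof = 4
data bytes 31, size 36 → padding 5

5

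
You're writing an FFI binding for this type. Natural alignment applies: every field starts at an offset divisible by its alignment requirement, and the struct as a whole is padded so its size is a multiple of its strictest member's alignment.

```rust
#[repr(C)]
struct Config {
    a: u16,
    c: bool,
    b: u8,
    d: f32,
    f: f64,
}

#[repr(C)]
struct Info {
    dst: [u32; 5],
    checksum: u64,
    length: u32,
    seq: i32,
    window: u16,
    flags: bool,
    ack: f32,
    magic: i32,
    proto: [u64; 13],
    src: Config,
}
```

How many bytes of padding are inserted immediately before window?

0

Config: a at 0 (size 2, align 2) → ends 2; c at 2 (size 1, align 1) → ends 3; b at 3 (size 1, align 1) → ends 4; d at 4 (size 4, align 4) → ends 8; f at 8 (size 8, align 8) → ends 16; total 16 bytes, alignment 8
dst at 0 (size 20, align 4) → ends 20
pad 4 to align 8 for checksum
checksum at 24 (size 8, align 8) → ends 32
length at 32 (size 4, align 4) → ends 36
seq at 36 (size 4, align 4) → ends 40
window at 40 (size 2, align 2) → ends 42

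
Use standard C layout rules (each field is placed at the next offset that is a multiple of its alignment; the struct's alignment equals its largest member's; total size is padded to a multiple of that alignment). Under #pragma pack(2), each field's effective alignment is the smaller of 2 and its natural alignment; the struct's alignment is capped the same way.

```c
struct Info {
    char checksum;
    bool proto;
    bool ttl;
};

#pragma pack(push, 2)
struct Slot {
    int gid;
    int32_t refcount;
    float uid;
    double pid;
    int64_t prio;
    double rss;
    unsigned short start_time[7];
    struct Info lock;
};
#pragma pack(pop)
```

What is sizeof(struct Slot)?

54

Info: @0: checksum [1B, align 1] → 1; @1: proto [1B, align 1] → 2; @2: ttl [1B, align 1] → 3; size 3, align 1
@0: gid [4B, align 2] → 4
@4: refcount [4B, align 2] → 8
@8: uid [4B, align 2] → 12
@12: pid [8B, align 2] → 20
@20: prio [8B, align 2] → 28
@28: rss [8B, align 2] → 36
@36: start_time [14B, align 2] → 50
@50: lock [3B, align 1] → 53
+1 tail pad (align 2)
size 54, align 2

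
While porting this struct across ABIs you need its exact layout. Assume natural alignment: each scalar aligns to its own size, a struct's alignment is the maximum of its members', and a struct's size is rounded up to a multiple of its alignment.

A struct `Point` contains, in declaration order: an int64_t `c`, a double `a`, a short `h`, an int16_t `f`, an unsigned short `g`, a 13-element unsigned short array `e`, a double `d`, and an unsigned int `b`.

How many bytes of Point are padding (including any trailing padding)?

0..8  c  (8B, 8-aligned)
8..16  a  (8B, 8-aligned)
16..18  h  (2B, 2-aligned)
18..20  f  (2B, 2-aligned)
20..22  g  (2B, 2-aligned)
22..48  e  (26B, 2-aligned)
48..56  d  (8B, 8-aligned)
56..60  b  (4B, 4-aligned)
60..64  -- tail padding (4B)
sizeof = 64, alignof = 8
data bytes 60, size 64 → padding 4

4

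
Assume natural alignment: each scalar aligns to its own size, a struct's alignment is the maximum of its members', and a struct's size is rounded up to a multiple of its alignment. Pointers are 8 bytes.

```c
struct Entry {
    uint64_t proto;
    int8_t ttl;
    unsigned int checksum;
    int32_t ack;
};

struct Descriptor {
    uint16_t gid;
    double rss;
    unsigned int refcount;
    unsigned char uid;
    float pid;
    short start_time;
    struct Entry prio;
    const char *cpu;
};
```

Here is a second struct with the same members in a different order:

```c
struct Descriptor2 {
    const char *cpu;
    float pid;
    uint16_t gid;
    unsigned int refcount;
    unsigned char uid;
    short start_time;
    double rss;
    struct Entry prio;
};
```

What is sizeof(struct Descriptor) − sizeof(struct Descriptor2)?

Entry: 0..8  proto  (8B, 8-aligned); 8..9  ttl  (1B, 1-aligned); 9..12  -- padding (3B); 12..16  checksum  (4B, 4-aligned); 16..20  ack  (4B, 4-aligned); 20..24  -- tail padding (4B); sizeof = 24, alignof = 8
0..2  gid  (2B, 2-aligned)
2..8  -- padding (6B)
8..16  rss  (8B, 8-aligned)
16..20  refcount  (4B, 4-aligned)
20..21  uid  (1B, 1-aligned)
21..24  -- padding (3B)
24..28  pid  (4B, 4-aligned)
28..30  start_time  (2B, 2-aligned)
30..32  -- padding (2B)
32..56  prio  (24B, 8-aligned)
56..64  cpu  (8B, 8-aligned)
sizeof = 64, alignof = 8
— Descriptor2 —
0..8  cpu  (8B, 8-aligned)
8..12  pid  (4B, 4-aligned)
12..14  gid  (2B, 2-aligned)
14..16  -- padding (2B)
16..20  refcount  (4B, 4-aligned)
20..21  uid  (1B, 1-aligned)
21..22  -- padding (1B)
22..24  start_time  (2B, 2-aligned)
24..32  rss  (8B, 8-aligned)
32..56  prio  (24B, 8-aligned)
sizeof = 56, alignof = 8
64 − 56 = 8

8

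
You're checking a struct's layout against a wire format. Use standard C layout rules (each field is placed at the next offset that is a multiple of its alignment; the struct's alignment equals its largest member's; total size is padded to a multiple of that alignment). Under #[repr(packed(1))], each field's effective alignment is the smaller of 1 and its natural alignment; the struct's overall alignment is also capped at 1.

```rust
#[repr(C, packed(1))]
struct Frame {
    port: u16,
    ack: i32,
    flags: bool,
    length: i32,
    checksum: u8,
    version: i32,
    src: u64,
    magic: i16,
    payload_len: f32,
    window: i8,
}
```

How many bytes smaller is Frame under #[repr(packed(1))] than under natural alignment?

natural layout:
  port at 0 (size 2, align 2) → ends 2
  pad 2 to align 4 for ack
  ack at 4 (size 4, align 4) → ends 8
  flags at 8 (size 1, align 1) → ends 9
  pad 3 to align 4 for length
  length at 12 (size 4, align 4) → ends 16
  checksum at 16 (size 1, align 1) → ends 17
  pad 3 to align 4 for version
  version at 20 (size 4, align 4) → ends 24
  src at 24 (size 8, align 8) → ends 32
  magic at 32 (size 2, align 2) → ends 34
  pad 2 to align 4 for payload_len
  payload_len at 36 (size 4, align 4) → ends 40
  window at 40 (size 1, align 1) → ends 41
  tail pad 7 to reach multiple of 8
  total 48 bytes, alignment 8
packed(1) layout:
  port at 0 (size 2, align 1) → ends 2
  ack at 2 (size 4, align 1) → ends 6
  flags at 6 (size 1, align 1) → ends 7
  length at 7 (size 4, align 1) → ends 11
  checksum at 11 (size 1, align 1) → ends 12
  version at 12 (size 4, align 1) → ends 16
  src at 16 (size 8, align 1) → ends 24
  magic at 24 (size 2, align 1) → ends 26
  payload_len at 26 (size 4, align 1) → ends 30
  window at 30 (size 1, align 1) → ends 31
  total 31 bytes, alignment 1
48 − 31 = 17

17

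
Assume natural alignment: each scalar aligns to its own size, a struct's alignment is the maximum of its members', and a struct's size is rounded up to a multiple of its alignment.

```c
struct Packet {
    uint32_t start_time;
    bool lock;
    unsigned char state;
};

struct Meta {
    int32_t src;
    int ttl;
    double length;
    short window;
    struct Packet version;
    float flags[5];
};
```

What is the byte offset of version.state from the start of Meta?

25

Packet: start_time at 0 (size 4, align 4) → ends 4; lock at 4 (size 1, align 1) → ends 5; state at 5 (size 1, align 1) → ends 6; tail pad 2 to reach multiple of 4; total 8 bytes, alignment 4
src at 0 (size 4, align 4) → ends 4
ttl at 4 (size 4, align 4) → ends 8
length at 8 (size 8, align 8) → ends 16
window at 16 (size 2, align 2) → ends 18
pad 2 to align 4 for version
version at 20 (size 8, align 4) → ends 28
within Packet: state at 5
20 + 5 = 25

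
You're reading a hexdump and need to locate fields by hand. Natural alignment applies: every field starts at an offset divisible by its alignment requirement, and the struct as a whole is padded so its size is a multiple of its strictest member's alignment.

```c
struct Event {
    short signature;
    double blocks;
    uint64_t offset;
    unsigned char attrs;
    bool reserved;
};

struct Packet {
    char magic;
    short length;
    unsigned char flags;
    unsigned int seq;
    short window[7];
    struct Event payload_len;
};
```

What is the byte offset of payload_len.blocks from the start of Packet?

40

Event: signature at 0 (size 2, align 2) → ends 2; pad 6 to align 8 for blocks; blocks at 8 (size 8, align 8) → ends 16; offset at 16 (size 8, align 8) → ends 24; attrs at 24 (size 1, align 1) → ends 25; reserved at 25 (size 1, align 1) → ends 26; tail pad 6 to reach multiple of 8; total 32 bytes, alignment 8
magic at 0 (size 1, align 1) → ends 1
pad 1 to align 2 for length
length at 2 (size 2, align 2) → ends 4
flags at 4 (size 1, align 1) → ends 5
pad 3 to align 4 for seq
seq at 8 (size 4, align 4) → ends 12
window at 12 (size 14, align 2) → ends 26
pad 6 to align 8 for payload_len
payload_len at 32 (size 32, align 8) → ends 64
within Event: blocks at 8
32 + 8 = 40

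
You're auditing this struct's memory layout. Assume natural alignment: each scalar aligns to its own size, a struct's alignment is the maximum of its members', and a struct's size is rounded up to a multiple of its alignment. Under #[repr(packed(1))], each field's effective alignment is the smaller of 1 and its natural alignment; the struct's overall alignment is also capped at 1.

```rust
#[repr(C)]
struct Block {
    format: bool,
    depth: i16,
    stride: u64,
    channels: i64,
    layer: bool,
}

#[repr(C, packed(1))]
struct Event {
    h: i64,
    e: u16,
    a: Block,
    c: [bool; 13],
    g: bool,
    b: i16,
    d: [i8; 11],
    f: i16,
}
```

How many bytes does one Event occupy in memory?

Block: format at 0 (size 1, align 1) → ends 1; pad 1 to align 2 for depth; depth at 2 (size 2, align 2) → ends 4; pad 4 to align 8 for stride; stride at 8 (size 8, align 8) → ends 16; channels at 16 (size 8, align 8) → ends 24; layer at 24 (size 1, align 1) → ends 25; tail pad 7 to reach multiple of 8; total 32 bytes, alignment 8
h at 0 (size 8, align 1) → ends 8
e at 8 (size 2, align 1) → ends 10
a at 10 (size 32, align 1) → ends 42
c at 42 (size 13, align 1) → ends 55
g at 55 (size 1, align 1) → ends 56
b at 56 (size 2, align 1) → ends 58
d at 58 (size 11, align 1) → ends 69
f at 69 (size 2, align 1) → ends 71
total 71 bytes, alignment 1

71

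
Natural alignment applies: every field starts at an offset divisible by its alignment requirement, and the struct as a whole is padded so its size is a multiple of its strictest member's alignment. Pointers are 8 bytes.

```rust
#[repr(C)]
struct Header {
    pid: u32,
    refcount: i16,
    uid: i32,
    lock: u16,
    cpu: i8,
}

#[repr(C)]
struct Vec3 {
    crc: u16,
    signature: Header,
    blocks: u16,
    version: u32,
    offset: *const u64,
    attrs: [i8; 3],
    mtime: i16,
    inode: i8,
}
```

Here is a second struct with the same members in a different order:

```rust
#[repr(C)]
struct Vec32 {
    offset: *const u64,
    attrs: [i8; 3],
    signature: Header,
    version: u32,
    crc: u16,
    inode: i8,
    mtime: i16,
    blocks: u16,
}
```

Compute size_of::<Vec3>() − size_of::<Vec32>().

8

Header: @0: pid [4B, align 4] → 4; @4: refcount [2B, align 2] → 6; +2 pad (align 4); @8: uid [4B, align 4] → 12; @12: lock [2B, align 2] → 14; @14: cpu [1B, align 1] → 15; +1 tail pad (align 4); size 16, align 4
@0: crc [2B, align 2] → 2
+2 pad (align 4)
@4: signature [16B, align 4] → 20
@20: blocks [2B, align 2] → 22
+2 pad (align 4)
@24: version [4B, align 4] → 28
+4 pad (align 8)
@32: offset [8B, align 8] → 40
@40: attrs [3B, align 1] → 43
+1 pad (align 2)
@44: mtime [2B, align 2] → 46
@46: inode [1B, align 1] → 47
+1 tail pad (align 8)
size 48, align 8
— Vec32 —
@0: offset [8B, align 8] → 8
@8: attrs [3B, align 1] → 11
+1 pad (align 4)
@12: signature [16B, align 4] → 28
@28: version [4B, align 4] → 32
@32: crc [2B, align 2] → 34
@34: inode [1B, align 1] → 35
+1 pad (align 2)
@36: mtime [2B, align 2] → 38
@38: blocks [2B, align 2] → 40
size 40, align 8
48 − 40 = 8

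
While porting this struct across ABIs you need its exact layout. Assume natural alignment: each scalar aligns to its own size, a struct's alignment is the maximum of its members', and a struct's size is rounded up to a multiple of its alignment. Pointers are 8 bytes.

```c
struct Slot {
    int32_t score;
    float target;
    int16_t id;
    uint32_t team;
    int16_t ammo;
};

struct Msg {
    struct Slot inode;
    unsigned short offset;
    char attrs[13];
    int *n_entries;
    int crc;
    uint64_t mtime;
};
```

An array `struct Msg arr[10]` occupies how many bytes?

640

Slot: 0..4  score  (4B, 4-aligned); 4..8  target  (4B, 4-aligned); 8..10  id  (2B, 2-aligned); 10..12  -- padding (2B); 12..16  team  (4B, 4-aligned); 16..18  ammo  (2B, 2-aligned); 18..20  -- tail padding (2B); sizeof = 20, alignof = 4
0..20  inode  (20B, 4-aligned)
20..22  offset  (2B, 2-aligned)
22..35  attrs  (13B, 1-aligned)
35..40  -- padding (5B)
40..48  n_entries  (8B, 8-aligned)
48..52  crc  (4B, 4-aligned)
52..56  -- padding (4B)
56..64  mtime  (8B, 8-aligned)
sizeof = 64, alignof = 8
array of 10: 10 × 64 = 640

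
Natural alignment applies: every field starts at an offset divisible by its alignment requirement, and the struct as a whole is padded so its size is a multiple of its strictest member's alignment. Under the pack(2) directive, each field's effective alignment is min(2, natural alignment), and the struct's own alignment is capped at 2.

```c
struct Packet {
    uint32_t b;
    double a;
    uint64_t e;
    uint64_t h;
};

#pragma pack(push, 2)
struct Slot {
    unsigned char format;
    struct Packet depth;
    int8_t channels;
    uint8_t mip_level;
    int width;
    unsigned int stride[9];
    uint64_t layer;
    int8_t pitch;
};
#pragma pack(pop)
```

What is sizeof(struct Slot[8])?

688

Packet: @0: b [4B, align 4] → 4; +4 pad (align 8); @8: a [8B, align 8] → 16; @16: e [8B, align 8] → 24; @24: h [8B, align 8] → 32; size 32, align 8
@0: format [1B, align 1] → 1
+1 pad (align 2)
@2: depth [32B, align 2] → 34
@34: channels [1B, align 1] → 35
@35: mip_level [1B, align 1] → 36
@36: width [4B, align 2] → 40
@40: stride [36B, align 2] → 76
@76: layer [8B, align 2] → 84
@84: pitch [1B, align 1] → 85
+1 tail pad (align 2)
size 86, align 2
array of 8: 8 × 86 = 688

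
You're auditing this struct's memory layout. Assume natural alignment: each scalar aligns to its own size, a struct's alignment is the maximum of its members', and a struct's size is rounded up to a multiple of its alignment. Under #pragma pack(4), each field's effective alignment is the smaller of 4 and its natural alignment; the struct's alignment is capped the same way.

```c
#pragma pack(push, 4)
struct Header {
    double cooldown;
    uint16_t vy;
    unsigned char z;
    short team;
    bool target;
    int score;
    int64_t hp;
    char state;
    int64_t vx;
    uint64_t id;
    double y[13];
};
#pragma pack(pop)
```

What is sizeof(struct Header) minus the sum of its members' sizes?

cooldown at 0 (size 8, align 4) → ends 8
vy at 8 (size 2, align 2) → ends 10
z at 10 (size 1, align 1) → ends 11
pad 1 to align 2 for team
team at 12 (size 2, align 2) → ends 14
target at 14 (size 1, align 1) → ends 15
pad 1 to align 4 for score
score at 16 (size 4, align 4) → ends 20
hp at 20 (size 8, align 4) → ends 28
state at 28 (size 1, align 1) → ends 29
pad 3 to align 4 for vx
vx at 32 (size 8, align 4) → ends 40
id at 40 (size 8, align 4) → ends 48
y at 48 (size 104, align 4) → ends 152
total 152 bytes, alignment 4
data bytes 147, size 152 → padding 5

5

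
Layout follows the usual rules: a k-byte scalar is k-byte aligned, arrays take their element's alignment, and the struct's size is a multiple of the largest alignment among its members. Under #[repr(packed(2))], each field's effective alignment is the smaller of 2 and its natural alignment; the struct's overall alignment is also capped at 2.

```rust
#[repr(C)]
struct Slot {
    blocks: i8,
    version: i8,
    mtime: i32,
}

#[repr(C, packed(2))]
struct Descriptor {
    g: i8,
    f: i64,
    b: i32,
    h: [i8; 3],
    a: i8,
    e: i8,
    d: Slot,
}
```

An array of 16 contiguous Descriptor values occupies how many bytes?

Slot: @0: blocks [1B, align 1] → 1; @1: version [1B, align 1] → 2; +2 pad (align 4); @4: mtime [4B, align 4] → 8; size 8, align 4
@0: g [1B, align 1] → 1
+1 pad (align 2)
@2: f [8B, align 2] → 10
@10: b [4B, align 2] → 14
@14: h [3B, align 1] → 17
@17: a [1B, align 1] → 18
@18: e [1B, align 1] → 19
+1 pad (align 2)
@20: d [8B, align 2] → 28
size 28, align 2
array of 16: 16 × 28 = 448

448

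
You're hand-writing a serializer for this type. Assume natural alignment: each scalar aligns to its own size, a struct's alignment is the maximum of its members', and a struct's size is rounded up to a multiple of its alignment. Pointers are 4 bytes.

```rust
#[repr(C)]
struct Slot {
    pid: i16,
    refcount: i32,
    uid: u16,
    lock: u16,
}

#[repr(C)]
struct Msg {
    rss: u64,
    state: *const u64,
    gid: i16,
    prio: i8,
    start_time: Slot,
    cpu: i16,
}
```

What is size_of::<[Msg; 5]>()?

160

Slot: @0: pid [2B, align 2] → 2; +2 pad (align 4); @4: refcount [4B, align 4] → 8; @8: uid [2B, align 2] → 10; @10: lock [2B, align 2] → 12; size 12, align 4
@0: rss [8B, align 8] → 8
@8: state [4B, align 4] → 12
@12: gid [2B, align 2] → 14
@14: prio [1B, align 1] → 15
+1 pad (align 4)
@16: start_time [12B, align 4] → 28
@28: cpu [2B, align 2] → 30
+2 tail pad (align 8)
size 32, align 8
array of 5: 5 × 32 = 160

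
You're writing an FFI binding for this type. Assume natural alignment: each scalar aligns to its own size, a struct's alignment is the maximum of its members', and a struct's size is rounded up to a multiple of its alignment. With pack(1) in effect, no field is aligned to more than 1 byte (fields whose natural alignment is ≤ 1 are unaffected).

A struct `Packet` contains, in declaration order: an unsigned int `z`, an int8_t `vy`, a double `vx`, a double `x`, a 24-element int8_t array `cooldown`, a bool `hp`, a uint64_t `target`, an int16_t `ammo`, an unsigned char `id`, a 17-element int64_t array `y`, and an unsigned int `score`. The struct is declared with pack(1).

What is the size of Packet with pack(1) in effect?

@0: z [4B, align 1] → 4
@4: vy [1B, align 1] → 5
@5: vx [8B, align 1] → 13
@13: x [8B, align 1] → 21
@21: cooldown [24B, align 1] → 45
@45: hp [1B, align 1] → 46
@46: target [8B, align 1] → 54
@54: ammo [2B, align 1] → 56
@56: id [1B, align 1] → 57
@57: y [136B, align 1] → 193
@193: score [4B, align 1] → 197
size 197, align 1

197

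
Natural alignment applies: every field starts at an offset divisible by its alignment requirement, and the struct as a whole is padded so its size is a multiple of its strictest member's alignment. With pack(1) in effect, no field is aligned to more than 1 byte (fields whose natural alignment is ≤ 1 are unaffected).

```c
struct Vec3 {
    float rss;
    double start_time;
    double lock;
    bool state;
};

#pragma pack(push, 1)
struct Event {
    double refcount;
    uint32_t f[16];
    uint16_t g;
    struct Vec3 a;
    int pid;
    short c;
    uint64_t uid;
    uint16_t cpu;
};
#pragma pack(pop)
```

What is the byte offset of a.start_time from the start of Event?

Vec3: rss at 0 (size 4, align 4) → ends 4; pad 4 to align 8 for start_time; start_time at 8 (size 8, align 8) → ends 16; lock at 16 (size 8, align 8) → ends 24; state at 24 (size 1, align 1) → ends 25; tail pad 7 to reach multiple of 8; total 32 bytes, alignment 8
refcount at 0 (size 8, align 1) → ends 8
f at 8 (size 64, align 1) → ends 72
g at 72 (size 2, align 1) → ends 74
a at 74 (size 32, align 1) → ends 106
within Vec3: start_time at 8
74 + 8 = 82

82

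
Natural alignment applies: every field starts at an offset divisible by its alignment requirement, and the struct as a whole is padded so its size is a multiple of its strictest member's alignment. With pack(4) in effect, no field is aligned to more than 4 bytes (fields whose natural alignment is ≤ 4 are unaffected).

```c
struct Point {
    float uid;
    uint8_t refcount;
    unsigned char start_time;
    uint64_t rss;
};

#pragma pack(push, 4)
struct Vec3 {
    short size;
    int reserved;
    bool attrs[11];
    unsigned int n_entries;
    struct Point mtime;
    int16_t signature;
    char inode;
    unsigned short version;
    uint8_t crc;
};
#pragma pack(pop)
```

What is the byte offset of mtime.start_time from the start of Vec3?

Point: 0..4  uid  (4B, 4-aligned); 4..5  refcount  (1B, 1-aligned); 5..6  start_time  (1B, 1-aligned); 6..8  -- padding (2B); 8..16  rss  (8B, 8-aligned); sizeof = 16, alignof = 8
0..2  size  (2B, 2-aligned)
2..4  -- padding (2B)
4..8  reserved  (4B, 4-aligned)
8..19  attrs  (11B, 1-aligned)
19..20  -- padding (1B)
20..24  n_entries  (4B, 4-aligned)
24..40  mtime  (16B, 4-aligned)
within Point: start_time at 5
24 + 5 = 29

29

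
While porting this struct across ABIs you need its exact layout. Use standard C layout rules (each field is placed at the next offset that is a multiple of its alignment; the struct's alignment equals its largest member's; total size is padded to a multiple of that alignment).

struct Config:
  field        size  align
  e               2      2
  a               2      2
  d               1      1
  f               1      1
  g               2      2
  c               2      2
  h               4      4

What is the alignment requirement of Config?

4

member alignments: e=2, a=2, d=1, f=1, g=2, c=2, h=4
max = 4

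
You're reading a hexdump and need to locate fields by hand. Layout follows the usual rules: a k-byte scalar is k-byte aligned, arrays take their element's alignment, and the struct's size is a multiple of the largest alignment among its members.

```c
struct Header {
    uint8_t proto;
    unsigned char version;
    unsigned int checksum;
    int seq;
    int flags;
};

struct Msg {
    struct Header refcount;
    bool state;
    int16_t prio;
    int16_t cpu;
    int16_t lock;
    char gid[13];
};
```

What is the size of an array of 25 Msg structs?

1000

Header: 0..1  proto  (1B, 1-aligned); 1..2  version  (1B, 1-aligned); 2..4  -- padding (2B); 4..8  checksum  (4B, 4-aligned); 8..12  seq  (4B, 4-aligned); 12..16  flags  (4B, 4-aligned); sizeof = 16, alignof = 4
0..16  refcount  (16B, 4-aligned)
16..17  state  (1B, 1-aligned)
17..18  -- padding (1B)
18..20  prio  (2B, 2-aligned)
20..22  cpu  (2B, 2-aligned)
22..24  lock  (2B, 2-aligned)
24..37  gid  (13B, 1-aligned)
37..40  -- tail padding (3B)
sizeof = 40, alignof = 4
array of 25: 25 × 40 = 1000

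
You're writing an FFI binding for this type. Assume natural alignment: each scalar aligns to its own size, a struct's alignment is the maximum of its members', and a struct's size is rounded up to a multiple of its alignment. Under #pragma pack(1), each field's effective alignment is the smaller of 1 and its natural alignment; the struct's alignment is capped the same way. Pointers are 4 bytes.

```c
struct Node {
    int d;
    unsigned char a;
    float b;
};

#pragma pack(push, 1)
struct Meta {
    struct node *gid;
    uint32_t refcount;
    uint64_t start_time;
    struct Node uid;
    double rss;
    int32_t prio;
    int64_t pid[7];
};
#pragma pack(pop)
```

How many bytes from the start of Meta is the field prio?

Node: 0..4  d  (4B, 4-aligned); 4..5  a  (1B, 1-aligned); 5..8  -- padding (3B); 8..12  b  (4B, 4-aligned); sizeof = 12, alignof = 4
0..4  gid  (4B, 1-aligned)
4..8  refcount  (4B, 1-aligned)
8..16  start_time  (8B, 1-aligned)
16..28  uid  (12B, 1-aligned)
28..36  rss  (8B, 1-aligned)
36..40  prio  (4B, 1-aligned)

36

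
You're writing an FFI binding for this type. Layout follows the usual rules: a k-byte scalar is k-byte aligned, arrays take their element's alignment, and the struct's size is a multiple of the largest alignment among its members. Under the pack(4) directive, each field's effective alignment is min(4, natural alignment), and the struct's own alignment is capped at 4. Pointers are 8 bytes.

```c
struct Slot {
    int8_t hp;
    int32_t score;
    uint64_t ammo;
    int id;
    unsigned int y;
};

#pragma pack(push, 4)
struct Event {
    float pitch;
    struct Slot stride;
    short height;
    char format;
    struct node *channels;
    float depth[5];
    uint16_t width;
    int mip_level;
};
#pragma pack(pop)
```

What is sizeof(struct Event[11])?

Slot: 0..1  hp  (1B, 1-aligned); 1..4  -- padding (3B); 4..8  score  (4B, 4-aligned); 8..16  ammo  (8B, 8-aligned); 16..20  id  (4B, 4-aligned); 20..24  y  (4B, 4-aligned); sizeof = 24, alignof = 8
0..4  pitch  (4B, 4-aligned)
4..28  stride  (24B, 4-aligned)
28..30  height  (2B, 2-aligned)
30..31  format  (1B, 1-aligned)
31..32  -- padding (1B)
32..40  channels  (8B, 4-aligned)
40..60  depth  (20B, 4-aligned)
60..62  width  (2B, 2-aligned)
62..64  -- padding (2B)
64..68  mip_level  (4B, 4-aligned)
sizeof = 68, alignof = 4
array of 11: 11 × 68 = 748

748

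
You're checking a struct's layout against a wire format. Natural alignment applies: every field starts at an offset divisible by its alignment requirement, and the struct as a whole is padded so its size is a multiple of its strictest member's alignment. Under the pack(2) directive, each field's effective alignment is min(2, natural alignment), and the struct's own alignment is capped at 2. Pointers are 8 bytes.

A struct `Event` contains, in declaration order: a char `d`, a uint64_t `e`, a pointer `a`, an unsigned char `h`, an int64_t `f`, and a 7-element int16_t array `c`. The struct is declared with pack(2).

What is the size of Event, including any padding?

d at 0 (size 1, align 1) → ends 1
pad 1 to align 2 for e
e at 2 (size 8, align 2) → ends 10
a at 10 (size 8, align 2) → ends 18
h at 18 (size 1, align 1) → ends 19
pad 1 to align 2 for f
f at 20 (size 8, align 2) → ends 28
c at 28 (size 14, align 2) → ends 42
total 42 bytes, alignment 2

42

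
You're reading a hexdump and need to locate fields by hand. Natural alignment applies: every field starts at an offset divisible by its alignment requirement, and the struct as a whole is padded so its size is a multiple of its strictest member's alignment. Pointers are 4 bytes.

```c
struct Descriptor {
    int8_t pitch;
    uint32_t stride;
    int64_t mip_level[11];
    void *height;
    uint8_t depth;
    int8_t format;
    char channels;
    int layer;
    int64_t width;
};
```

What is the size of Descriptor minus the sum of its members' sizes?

8

0..1  pitch  (1B, 1-aligned)
1..4  -- padding (3B)
4..8  stride  (4B, 4-aligned)
8..96  mip_level  (88B, 8-aligned)
96..100  height  (4B, 4-aligned)
100..101  depth  (1B, 1-aligned)
101..102  format  (1B, 1-aligned)
102..103  channels  (1B, 1-aligned)
103..104  -- padding (1B)
104..108  layer  (4B, 4-aligned)
108..112  -- padding (4B)
112..120  width  (8B, 8-aligned)
sizeof = 120, alignof = 8
data bytes 112, size 120 → padding 8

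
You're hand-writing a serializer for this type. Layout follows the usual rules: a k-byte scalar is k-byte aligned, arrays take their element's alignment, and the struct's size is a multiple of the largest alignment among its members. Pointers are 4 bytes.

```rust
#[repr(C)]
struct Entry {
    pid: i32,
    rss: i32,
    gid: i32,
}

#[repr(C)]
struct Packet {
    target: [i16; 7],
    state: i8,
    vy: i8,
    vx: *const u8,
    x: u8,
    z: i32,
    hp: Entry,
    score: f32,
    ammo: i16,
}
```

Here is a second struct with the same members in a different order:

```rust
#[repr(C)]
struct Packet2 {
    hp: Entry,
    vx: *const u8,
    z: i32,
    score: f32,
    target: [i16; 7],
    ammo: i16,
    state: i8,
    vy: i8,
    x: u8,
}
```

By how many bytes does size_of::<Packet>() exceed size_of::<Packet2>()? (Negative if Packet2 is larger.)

4

Entry: pid at 0 (size 4, align 4) → ends 4; rss at 4 (size 4, align 4) → ends 8; gid at 8 (size 4, align 4) → ends 12; total 12 bytes, alignment 4
target at 0 (size 14, align 2) → ends 14
state at 14 (size 1, align 1) → ends 15
vy at 15 (size 1, align 1) → ends 16
vx at 16 (size 4, align 4) → ends 20
x at 20 (size 1, align 1) → ends 21
pad 3 to align 4 for z
z at 24 (size 4, align 4) → ends 28
hp at 28 (size 12, align 4) → ends 40
score at 40 (size 4, align 4) → ends 44
ammo at 44 (size 2, align 2) → ends 46
tail pad 2 to reach multiple of 4
total 48 bytes, alignment 4
— Packet2 —
hp at 0 (size 12, align 4) → ends 12
vx at 12 (size 4, align 4) → ends 16
z at 16 (size 4, align 4) → ends 20
score at 20 (size 4, align 4) → ends 24
target at 24 (size 14, align 2) → ends 38
ammo at 38 (size 2, align 2) → ends 40
state at 40 (size 1, align 1) → ends 41
vy at 41 (size 1, align 1) → ends 42
x at 42 (size 1, align 1) → ends 43
tail pad 1 to reach multiple of 4
total 44 bytes, alignment 4
48 − 44 = 4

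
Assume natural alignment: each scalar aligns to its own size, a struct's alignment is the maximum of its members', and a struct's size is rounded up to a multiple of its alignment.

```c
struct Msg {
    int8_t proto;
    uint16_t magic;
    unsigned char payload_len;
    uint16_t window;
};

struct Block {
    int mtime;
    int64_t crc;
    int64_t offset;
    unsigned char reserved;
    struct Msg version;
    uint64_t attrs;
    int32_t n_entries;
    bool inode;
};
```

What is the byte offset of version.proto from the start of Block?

Msg: proto at 0 (size 1, align 1) → ends 1; pad 1 to align 2 for magic; magic at 2 (size 2, align 2) → ends 4; payload_len at 4 (size 1, align 1) → ends 5; pad 1 to align 2 for window; window at 6 (size 2, align 2) → ends 8; total 8 bytes, alignment 2
mtime at 0 (size 4, align 4) → ends 4
pad 4 to align 8 for crc
crc at 8 (size 8, align 8) → ends 16
offset at 16 (size 8, align 8) → ends 24
reserved at 24 (size 1, align 1) → ends 25
pad 1 to align 2 for version
version at 26 (size 8, align 2) → ends 34
within Msg: proto at 0
26 + 0 = 26

26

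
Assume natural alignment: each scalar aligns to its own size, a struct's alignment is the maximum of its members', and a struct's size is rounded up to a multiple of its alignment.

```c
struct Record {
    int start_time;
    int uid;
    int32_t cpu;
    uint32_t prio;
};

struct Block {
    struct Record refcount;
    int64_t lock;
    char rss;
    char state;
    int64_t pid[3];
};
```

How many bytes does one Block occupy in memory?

56 bytes

Record: start_time at 0 (size 4, align 4) → ends 4; uid at 4 (size 4, align 4) → ends 8; cpu at 8 (size 4, align 4) → ends 12; prio at 12 (size 4, align 4) → ends 16; total 16 bytes, alignment 4
refcount at 0 (size 16, align 4) → ends 16
lock at 16 (size 8, align 8) → ends 24
rss at 24 (size 1, align 1) → ends 25
state at 25 (size 1, align 1) → ends 26
pad 6 to align 8 for pid
pid at 32 (size 24, align 8) → ends 56
total 56 bytes, alignment 8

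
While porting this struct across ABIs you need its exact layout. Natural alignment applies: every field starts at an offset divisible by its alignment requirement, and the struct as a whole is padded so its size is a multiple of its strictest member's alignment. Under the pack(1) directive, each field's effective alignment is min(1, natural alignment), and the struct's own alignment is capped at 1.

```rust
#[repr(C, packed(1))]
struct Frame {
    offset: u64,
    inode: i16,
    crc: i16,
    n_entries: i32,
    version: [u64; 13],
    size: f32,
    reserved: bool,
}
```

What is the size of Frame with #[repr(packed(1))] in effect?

offset at 0 (size 8, align 1) → ends 8
inode at 8 (size 2, align 1) → ends 10
crc at 10 (size 2, align 1) → ends 12
n_entries at 12 (size 4, align 1) → ends 16
version at 16 (size 104, align 1) → ends 120
size at 120 (size 4, align 1) → ends 124
reserved at 124 (size 1, align 1) → ends 125
total 125 bytes, alignment 1

125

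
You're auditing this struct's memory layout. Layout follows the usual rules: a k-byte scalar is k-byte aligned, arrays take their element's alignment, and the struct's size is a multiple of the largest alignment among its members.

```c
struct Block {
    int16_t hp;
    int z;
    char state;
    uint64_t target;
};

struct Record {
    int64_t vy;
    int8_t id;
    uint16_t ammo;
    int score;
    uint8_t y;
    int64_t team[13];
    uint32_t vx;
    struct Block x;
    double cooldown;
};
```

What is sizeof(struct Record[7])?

Block: 0..2  hp  (2B, 2-aligned); 2..4  -- padding (2B); 4..8  z  (4B, 4-aligned); 8..9  state  (1B, 1-aligned); 9..16  -- padding (7B); 16..24  target  (8B, 8-aligned); sizeof = 24, alignof = 8
0..8  vy  (8B, 8-aligned)
8..9  id  (1B, 1-aligned)
9..10  -- padding (1B)
10..12  ammo  (2B, 2-aligned)
12..16  score  (4B, 4-aligned)
16..17  y  (1B, 1-aligned)
17..24  -- padding (7B)
24..128  team  (104B, 8-aligned)
128..132  vx  (4B, 4-aligned)
132..136  -- padding (4B)
136..160  x  (24B, 8-aligned)
160..168  cooldown  (8B, 8-aligned)
sizeof = 168, alignof = 8
array of 7: 7 × 168 = 1176

1176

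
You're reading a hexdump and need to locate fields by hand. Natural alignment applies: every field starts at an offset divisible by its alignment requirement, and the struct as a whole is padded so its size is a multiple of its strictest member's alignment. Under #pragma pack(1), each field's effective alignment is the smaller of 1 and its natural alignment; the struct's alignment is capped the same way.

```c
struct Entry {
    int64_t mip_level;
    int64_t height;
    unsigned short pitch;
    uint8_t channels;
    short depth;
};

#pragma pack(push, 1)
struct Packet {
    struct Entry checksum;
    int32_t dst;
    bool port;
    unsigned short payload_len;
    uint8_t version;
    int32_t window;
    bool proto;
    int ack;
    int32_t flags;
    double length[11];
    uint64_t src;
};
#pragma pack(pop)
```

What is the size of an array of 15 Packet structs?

Entry: 0..8  mip_level  (8B, 8-aligned); 8..16  height  (8B, 8-aligned); 16..18  pitch  (2B, 2-aligned); 18..19  channels  (1B, 1-aligned); 19..20  -- padding (1B); 20..22  depth  (2B, 2-aligned); 22..24  -- tail padding (2B); sizeof = 24, alignof = 8
0..24  checksum  (24B, 1-aligned)
24..28  dst  (4B, 1-aligned)
28..29  port  (1B, 1-aligned)
29..31  payload_len  (2B, 1-aligned)
31..32  version  (1B, 1-aligned)
32..36  window  (4B, 1-aligned)
36..37  proto  (1B, 1-aligned)
37..41  ack  (4B, 1-aligned)
41..45  flags  (4B, 1-aligned)
45..133  length  (88B, 1-aligned)
133..141  src  (8B, 1-aligned)
sizeof = 141, alignof = 1
array of 15: 15 × 141 = 2115

2115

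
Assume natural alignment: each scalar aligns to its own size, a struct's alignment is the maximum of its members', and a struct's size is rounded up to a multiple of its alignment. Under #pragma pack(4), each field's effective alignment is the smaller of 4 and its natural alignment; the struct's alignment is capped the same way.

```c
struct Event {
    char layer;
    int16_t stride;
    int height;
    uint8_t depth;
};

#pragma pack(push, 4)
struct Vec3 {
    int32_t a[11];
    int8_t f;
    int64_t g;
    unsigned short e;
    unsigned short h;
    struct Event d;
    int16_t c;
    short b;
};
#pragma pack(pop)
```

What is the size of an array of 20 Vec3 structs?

Event: @0: layer [1B, align 1] → 1; +1 pad (align 2); @2: stride [2B, align 2] → 4; @4: height [4B, align 4] → 8; @8: depth [1B, align 1] → 9; +3 tail pad (align 4); size 12, align 4
@0: a [44B, align 4] → 44
@44: f [1B, align 1] → 45
+3 pad (align 4)
@48: g [8B, align 4] → 56
@56: e [2B, align 2] → 58
@58: h [2B, align 2] → 60
@60: d [12B, align 4] → 72
@72: c [2B, align 2] → 74
@74: b [2B, align 2] → 76
size 76, align 4
array of 20: 20 × 76 = 1520

1520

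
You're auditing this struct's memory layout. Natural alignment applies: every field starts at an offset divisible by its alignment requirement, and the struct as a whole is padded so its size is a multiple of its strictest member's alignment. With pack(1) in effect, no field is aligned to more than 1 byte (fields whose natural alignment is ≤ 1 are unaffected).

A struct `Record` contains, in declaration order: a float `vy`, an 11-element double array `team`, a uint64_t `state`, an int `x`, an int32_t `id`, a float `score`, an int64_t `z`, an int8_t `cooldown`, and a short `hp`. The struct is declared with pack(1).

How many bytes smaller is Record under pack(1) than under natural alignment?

13

natural layout:
  0..4  vy  (4B, 4-aligned)
  4..8  -- padding (4B)
  8..96  team  (88B, 8-aligned)
  96..104  state  (8B, 8-aligned)
  104..108  x  (4B, 4-aligned)
  108..112  id  (4B, 4-aligned)
  112..116  score  (4B, 4-aligned)
  116..120  -- padding (4B)
  120..128  z  (8B, 8-aligned)
  128..129  cooldown  (1B, 1-aligned)
  129..130  -- padding (1B)
  130..132  hp  (2B, 2-aligned)
  132..136  -- tail padding (4B)
  sizeof = 136, alignof = 8
packed(1) layout:
  0..4  vy  (4B, 1-aligned)
  4..92  team  (88B, 1-aligned)
  92..100  state  (8B, 1-aligned)
  100..104  x  (4B, 1-aligned)
  104..108  id  (4B, 1-aligned)
  108..112  score  (4B, 1-aligned)
  112..120  z  (8B, 1-aligned)
  120..121  cooldown  (1B, 1-aligned)
  121..123  hp  (2B, 1-aligned)
  sizeof = 123, alignof = 1
136 − 123 = 13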